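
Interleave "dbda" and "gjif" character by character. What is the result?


Interleaving "dbda" and "gjif":
  Position 0: 'd' from first, 'g' from second => "dg"
  Position 1: 'b' from first, 'j' from second => "bj"
  Position 2: 'd' from first, 'i' from second => "di"
  Position 3: 'a' from first, 'f' from second => "af"
Result: dgbjdiaf

dgbjdiaf


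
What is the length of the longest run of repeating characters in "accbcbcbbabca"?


Input: "accbcbcbbabca"
Scanning for longest run:
  Position 1 ('c'): new char, reset run to 1
  Position 2 ('c'): continues run of 'c', length=2
  Position 3 ('b'): new char, reset run to 1
  Position 4 ('c'): new char, reset run to 1
  Position 5 ('b'): new char, reset run to 1
  Position 6 ('c'): new char, reset run to 1
  Position 7 ('b'): new char, reset run to 1
  Position 8 ('b'): continues run of 'b', length=2
  Position 9 ('a'): new char, reset run to 1
  Position 10 ('b'): new char, reset run to 1
  Position 11 ('c'): new char, reset run to 1
  Position 12 ('a'): new char, reset run to 1
Longest run: 'c' with length 2

2


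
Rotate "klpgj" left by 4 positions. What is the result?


Input: "klpgj", rotate left by 4
First 4 characters: "klpg"
Remaining characters: "j"
Concatenate remaining + first: "j" + "klpg" = "jklpg"

jklpg


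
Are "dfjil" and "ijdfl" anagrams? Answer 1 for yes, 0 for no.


Strings: "dfjil", "ijdfl"
Sorted first:  dfijl
Sorted second: dfijl
Sorted forms match => anagrams

1


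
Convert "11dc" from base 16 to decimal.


Input: "11dc" in base 16
Positional expansion:
  Digit '1' (value 1) x 16^3 = 4096
  Digit '1' (value 1) x 16^2 = 256
  Digit 'd' (value 13) x 16^1 = 208
  Digit 'c' (value 12) x 16^0 = 12
Sum = 4572

4572


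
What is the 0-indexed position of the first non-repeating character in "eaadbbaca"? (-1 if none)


Input: eaadbbaca
Character frequencies:
  'a': 4
  'b': 2
  'c': 1
  'd': 1
  'e': 1
Scanning left to right for freq == 1:
  Position 0 ('e'): unique! => answer = 0

0


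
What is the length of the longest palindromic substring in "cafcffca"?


Input: "cafcffca"
Checking substrings for palindromes:
  [3:7] "cffc" (len 4) => palindrome
  [2:5] "fcf" (len 3) => palindrome
  [4:6] "ff" (len 2) => palindrome
Longest palindromic substring: "cffc" with length 4

4


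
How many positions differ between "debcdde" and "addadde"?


Comparing "debcdde" and "addadde" position by position:
  Position 0: 'd' vs 'a' => DIFFER
  Position 1: 'e' vs 'd' => DIFFER
  Position 2: 'b' vs 'd' => DIFFER
  Position 3: 'c' vs 'a' => DIFFER
  Position 4: 'd' vs 'd' => same
  Position 5: 'd' vs 'd' => same
  Position 6: 'e' vs 'e' => same
Positions that differ: 4

4


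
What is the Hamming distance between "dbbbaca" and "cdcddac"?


Comparing "dbbbaca" and "cdcddac" position by position:
  Position 0: 'd' vs 'c' => differ
  Position 1: 'b' vs 'd' => differ
  Position 2: 'b' vs 'c' => differ
  Position 3: 'b' vs 'd' => differ
  Position 4: 'a' vs 'd' => differ
  Position 5: 'c' vs 'a' => differ
  Position 6: 'a' vs 'c' => differ
Total differences (Hamming distance): 7

7


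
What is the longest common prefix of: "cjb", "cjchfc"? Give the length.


Words: cjb, cjchfc
  Position 0: all 'c' => match
  Position 1: all 'j' => match
  Position 2: ('b', 'c') => mismatch, stop
LCP = "cj" (length 2)

2


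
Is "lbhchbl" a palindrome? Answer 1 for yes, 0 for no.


Input: lbhchbl
Reversed: lbhchbl
  Compare pos 0 ('l') with pos 6 ('l'): match
  Compare pos 1 ('b') with pos 5 ('b'): match
  Compare pos 2 ('h') with pos 4 ('h'): match
Result: palindrome

1


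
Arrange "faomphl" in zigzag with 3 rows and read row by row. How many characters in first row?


Zigzag "faomphl" into 3 rows:
Placing characters:
  'f' => row 0
  'a' => row 1
  'o' => row 2
  'm' => row 1
  'p' => row 0
  'h' => row 1
  'l' => row 2
Rows:
  Row 0: "fp"
  Row 1: "amh"
  Row 2: "ol"
First row length: 2

2


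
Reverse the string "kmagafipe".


Input: kmagafipe
Reading characters right to left:
  Position 8: 'e'
  Position 7: 'p'
  Position 6: 'i'
  Position 5: 'f'
  Position 4: 'a'
  Position 3: 'g'
  Position 2: 'a'
  Position 1: 'm'
  Position 0: 'k'
Reversed: epifagamk

epifagamk


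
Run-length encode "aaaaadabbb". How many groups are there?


Input: aaaaadabbb
Scanning for consecutive runs:
  Group 1: 'a' x 5 (positions 0-4)
  Group 2: 'd' x 1 (positions 5-5)
  Group 3: 'a' x 1 (positions 6-6)
  Group 4: 'b' x 3 (positions 7-9)
Total groups: 4

4


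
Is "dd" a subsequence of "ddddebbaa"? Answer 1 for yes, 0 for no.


Check if "dd" is a subsequence of "ddddebbaa"
Greedy scan:
  Position 0 ('d'): matches sub[0] = 'd'
  Position 1 ('d'): matches sub[1] = 'd'
  Position 2 ('d'): no match needed
  Position 3 ('d'): no match needed
  Position 4 ('e'): no match needed
  Position 5 ('b'): no match needed
  Position 6 ('b'): no match needed
  Position 7 ('a'): no match needed
  Position 8 ('a'): no match needed
All 2 characters matched => is a subsequence

1


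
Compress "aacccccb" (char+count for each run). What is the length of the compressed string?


Input: aacccccb
Runs:
  'a' x 2 => "a2"
  'c' x 5 => "c5"
  'b' x 1 => "b1"
Compressed: "a2c5b1"
Compressed length: 6

6


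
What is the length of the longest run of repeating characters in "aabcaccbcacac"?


Input: "aabcaccbcacac"
Scanning for longest run:
  Position 1 ('a'): continues run of 'a', length=2
  Position 2 ('b'): new char, reset run to 1
  Position 3 ('c'): new char, reset run to 1
  Position 4 ('a'): new char, reset run to 1
  Position 5 ('c'): new char, reset run to 1
  Position 6 ('c'): continues run of 'c', length=2
  Position 7 ('b'): new char, reset run to 1
  Position 8 ('c'): new char, reset run to 1
  Position 9 ('a'): new char, reset run to 1
  Position 10 ('c'): new char, reset run to 1
  Position 11 ('a'): new char, reset run to 1
  Position 12 ('c'): new char, reset run to 1
Longest run: 'a' with length 2

2


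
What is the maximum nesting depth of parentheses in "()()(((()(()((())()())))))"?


Input: "()()(((()(()((())()())))))"
Tracking depth:
  Position 0 '(': depth becomes 1
  Position 1 ')': depth becomes 0
  Position 2 '(': depth becomes 1
  Position 3 ')': depth becomes 0
  Position 4 '(': depth becomes 1
  Position 5 '(': depth becomes 2
  Position 6 '(': depth becomes 3
  Position 7 '(': depth becomes 4
  Position 8 ')': depth becomes 3
  Position 9 '(': depth becomes 4
  Position 10 '(': depth becomes 5
  Position 11 ')': depth becomes 4
  Position 12 '(': depth becomes 5
  Position 13 '(': depth becomes 6
  Position 14 '(': depth becomes 7
  Position 15 ')': depth becomes 6
  Position 16 ')': depth becomes 5
  Position 17 '(': depth becomes 6
  Position 18 ')': depth becomes 5
  Position 19 '(': depth becomes 6
  Position 20 ')': depth becomes 5
  Position 21 ')': depth becomes 4
  Position 22 ')': depth becomes 3
  Position 23 ')': depth becomes 2
  Position 24 ')': depth becomes 1
  Position 25 ')': depth becomes 0
Maximum depth reached: 7

7


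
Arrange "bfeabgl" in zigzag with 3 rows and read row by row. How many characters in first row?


Zigzag "bfeabgl" into 3 rows:
Placing characters:
  'b' => row 0
  'f' => row 1
  'e' => row 2
  'a' => row 1
  'b' => row 0
  'g' => row 1
  'l' => row 2
Rows:
  Row 0: "bb"
  Row 1: "fag"
  Row 2: "el"
First row length: 2

2


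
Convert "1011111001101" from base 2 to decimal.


Input: "1011111001101" in base 2
Positional expansion:
  Digit '1' (value 1) x 2^12 = 4096
  Digit '0' (value 0) x 2^11 = 0
  Digit '1' (value 1) x 2^10 = 1024
  Digit '1' (value 1) x 2^9 = 512
  Digit '1' (value 1) x 2^8 = 256
  Digit '1' (value 1) x 2^7 = 128
  Digit '1' (value 1) x 2^6 = 64
  Digit '0' (value 0) x 2^5 = 0
  Digit '0' (value 0) x 2^4 = 0
  Digit '1' (value 1) x 2^3 = 8
  Digit '1' (value 1) x 2^2 = 4
  Digit '0' (value 0) x 2^1 = 0
  Digit '1' (value 1) x 2^0 = 1
Sum = 6093

6093


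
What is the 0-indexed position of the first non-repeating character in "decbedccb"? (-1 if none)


Input: decbedccb
Character frequencies:
  'b': 2
  'c': 3
  'd': 2
  'e': 2
Scanning left to right for freq == 1:
  Position 0 ('d'): freq=2, skip
  Position 1 ('e'): freq=2, skip
  Position 2 ('c'): freq=3, skip
  Position 3 ('b'): freq=2, skip
  Position 4 ('e'): freq=2, skip
  Position 5 ('d'): freq=2, skip
  Position 6 ('c'): freq=3, skip
  Position 7 ('c'): freq=3, skip
  Position 8 ('b'): freq=2, skip
  No unique character found => answer = -1

-1


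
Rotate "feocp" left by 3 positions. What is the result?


Input: "feocp", rotate left by 3
First 3 characters: "feo"
Remaining characters: "cp"
Concatenate remaining + first: "cp" + "feo" = "cpfeo"

cpfeo


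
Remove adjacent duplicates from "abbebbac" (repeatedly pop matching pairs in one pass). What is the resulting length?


Input: abbebbac
Stack-based adjacent duplicate removal:
  Read 'a': push. Stack: a
  Read 'b': push. Stack: ab
  Read 'b': matches stack top 'b' => pop. Stack: a
  Read 'e': push. Stack: ae
  Read 'b': push. Stack: aeb
  Read 'b': matches stack top 'b' => pop. Stack: ae
  Read 'a': push. Stack: aea
  Read 'c': push. Stack: aeac
Final stack: "aeac" (length 4)

4


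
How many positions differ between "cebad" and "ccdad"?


Comparing "cebad" and "ccdad" position by position:
  Position 0: 'c' vs 'c' => same
  Position 1: 'e' vs 'c' => DIFFER
  Position 2: 'b' vs 'd' => DIFFER
  Position 3: 'a' vs 'a' => same
  Position 4: 'd' vs 'd' => same
Positions that differ: 2

2


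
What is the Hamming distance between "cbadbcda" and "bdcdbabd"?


Comparing "cbadbcda" and "bdcdbabd" position by position:
  Position 0: 'c' vs 'b' => differ
  Position 1: 'b' vs 'd' => differ
  Position 2: 'a' vs 'c' => differ
  Position 3: 'd' vs 'd' => same
  Position 4: 'b' vs 'b' => same
  Position 5: 'c' vs 'a' => differ
  Position 6: 'd' vs 'b' => differ
  Position 7: 'a' vs 'd' => differ
Total differences (Hamming distance): 6

6


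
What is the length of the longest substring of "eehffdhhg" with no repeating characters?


Input: "eehffdhhg"
Sliding window (track last position of each char):
  Position 0 ('e'): window [0,0] length 1 -- new best
  Position 1 ('e'): repeat (last at 0), move window start to 1
  Position 1 ('e'): window [1,1] length 1
  Position 2 ('h'): window [1,2] length 2 -- new best
  Position 3 ('f'): window [1,3] length 3 -- new best
  Position 4 ('f'): repeat (last at 3), move window start to 4
  Position 4 ('f'): window [4,4] length 1
  Position 5 ('d'): window [4,5] length 2
  Position 6 ('h'): window [4,6] length 3
  Position 7 ('h'): repeat (last at 6), move window start to 7
  Position 7 ('h'): window [7,7] length 1
  Position 8 ('g'): window [7,8] length 2
Longest substring with no repeats: "ehf" with length 3

3


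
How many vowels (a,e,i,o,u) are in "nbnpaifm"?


Input: nbnpaifm
Checking each character:
  'n' at position 0: consonant
  'b' at position 1: consonant
  'n' at position 2: consonant
  'p' at position 3: consonant
  'a' at position 4: vowel (running total: 1)
  'i' at position 5: vowel (running total: 2)
  'f' at position 6: consonant
  'm' at position 7: consonant
Total vowels: 2

2


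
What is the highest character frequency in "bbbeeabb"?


Input: bbbeeabb
Character counts:
  'a': 1
  'b': 5
  'e': 2
Maximum frequency: 5

5


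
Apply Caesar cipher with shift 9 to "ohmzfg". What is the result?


Caesar cipher: shift "ohmzfg" by 9
  'o' (pos 14) + 9 = pos 23 = 'x'
  'h' (pos 7) + 9 = pos 16 = 'q'
  'm' (pos 12) + 9 = pos 21 = 'v'
  'z' (pos 25) + 9 = pos 8 = 'i'
  'f' (pos 5) + 9 = pos 14 = 'o'
  'g' (pos 6) + 9 = pos 15 = 'p'
Result: xqviop

xqviop


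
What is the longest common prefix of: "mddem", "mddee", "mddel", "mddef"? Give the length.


Words: mddem, mddee, mddel, mddef
  Position 0: all 'm' => match
  Position 1: all 'd' => match
  Position 2: all 'd' => match
  Position 3: all 'e' => match
  Position 4: ('m', 'e', 'l', 'f') => mismatch, stop
LCP = "mdde" (length 4)

4


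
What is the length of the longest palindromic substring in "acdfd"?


Input: "acdfd"
Checking substrings for palindromes:
  [2:5] "dfd" (len 3) => palindrome
Longest palindromic substring: "dfd" with length 3

3


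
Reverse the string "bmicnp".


Input: bmicnp
Reading characters right to left:
  Position 5: 'p'
  Position 4: 'n'
  Position 3: 'c'
  Position 2: 'i'
  Position 1: 'm'
  Position 0: 'b'
Reversed: pncimb

pncimb


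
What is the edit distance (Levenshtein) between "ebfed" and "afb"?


Computing edit distance: "ebfed" -> "afb"
DP table:
           a    f    b
      0    1    2    3
  e   1    1    2    3
  b   2    2    2    2
  f   3    3    2    3
  e   4    4    3    3
  d   5    5    4    4
Edit distance = dp[5][3] = 4

4


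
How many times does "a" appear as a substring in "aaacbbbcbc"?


Searching for "a" in "aaacbbbcbc"
Scanning each position:
  Position 0: "a" => MATCH
  Position 1: "a" => MATCH
  Position 2: "a" => MATCH
  Position 3: "c" => no
  Position 4: "b" => no
  Position 5: "b" => no
  Position 6: "b" => no
  Position 7: "c" => no
  Position 8: "b" => no
  Position 9: "c" => no
Total occurrences: 3

3


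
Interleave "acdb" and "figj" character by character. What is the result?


Interleaving "acdb" and "figj":
  Position 0: 'a' from first, 'f' from second => "af"
  Position 1: 'c' from first, 'i' from second => "ci"
  Position 2: 'd' from first, 'g' from second => "dg"
  Position 3: 'b' from first, 'j' from second => "bj"
Result: afcidgbj

afcidgbj


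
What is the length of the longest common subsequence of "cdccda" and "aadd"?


LCS of "cdccda" and "aadd"
DP table:
           a    a    d    d
      0    0    0    0    0
  c   0    0    0    0    0
  d   0    0    0    1    1
  c   0    0    0    1    1
  c   0    0    0    1    1
  d   0    0    0    1    2
  a   0    1    1    1    2
LCS length = dp[6][4] = 2

2


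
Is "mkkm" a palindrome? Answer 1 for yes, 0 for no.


Input: mkkm
Reversed: mkkm
  Compare pos 0 ('m') with pos 3 ('m'): match
  Compare pos 1 ('k') with pos 2 ('k'): match
Result: palindrome

1


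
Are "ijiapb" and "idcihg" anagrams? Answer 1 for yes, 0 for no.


Strings: "ijiapb", "idcihg"
Sorted first:  abiijp
Sorted second: cdghii
Differ at position 0: 'a' vs 'c' => not anagrams

0


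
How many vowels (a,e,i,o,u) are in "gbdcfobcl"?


Input: gbdcfobcl
Checking each character:
  'g' at position 0: consonant
  'b' at position 1: consonant
  'd' at position 2: consonant
  'c' at position 3: consonant
  'f' at position 4: consonant
  'o' at position 5: vowel (running total: 1)
  'b' at position 6: consonant
  'c' at position 7: consonant
  'l' at position 8: consonant
Total vowels: 1

1


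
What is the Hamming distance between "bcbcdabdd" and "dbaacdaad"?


Comparing "bcbcdabdd" and "dbaacdaad" position by position:
  Position 0: 'b' vs 'd' => differ
  Position 1: 'c' vs 'b' => differ
  Position 2: 'b' vs 'a' => differ
  Position 3: 'c' vs 'a' => differ
  Position 4: 'd' vs 'c' => differ
  Position 5: 'a' vs 'd' => differ
  Position 6: 'b' vs 'a' => differ
  Position 7: 'd' vs 'a' => differ
  Position 8: 'd' vs 'd' => same
Total differences (Hamming distance): 8

8


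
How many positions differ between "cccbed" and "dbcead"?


Comparing "cccbed" and "dbcead" position by position:
  Position 0: 'c' vs 'd' => DIFFER
  Position 1: 'c' vs 'b' => DIFFER
  Position 2: 'c' vs 'c' => same
  Position 3: 'b' vs 'e' => DIFFER
  Position 4: 'e' vs 'a' => DIFFER
  Position 5: 'd' vs 'd' => same
Positions that differ: 4

4


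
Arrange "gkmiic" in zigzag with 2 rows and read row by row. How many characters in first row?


Zigzag "gkmiic" into 2 rows:
Placing characters:
  'g' => row 0
  'k' => row 1
  'm' => row 0
  'i' => row 1
  'i' => row 0
  'c' => row 1
Rows:
  Row 0: "gmi"
  Row 1: "kic"
First row length: 3

3


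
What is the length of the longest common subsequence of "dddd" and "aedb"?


LCS of "dddd" and "aedb"
DP table:
           a    e    d    b
      0    0    0    0    0
  d   0    0    0    1    1
  d   0    0    0    1    1
  d   0    0    0    1    1
  d   0    0    0    1    1
LCS length = dp[4][4] = 1

1


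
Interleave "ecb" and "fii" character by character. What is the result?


Interleaving "ecb" and "fii":
  Position 0: 'e' from first, 'f' from second => "ef"
  Position 1: 'c' from first, 'i' from second => "ci"
  Position 2: 'b' from first, 'i' from second => "bi"
Result: efcibi

efcibi


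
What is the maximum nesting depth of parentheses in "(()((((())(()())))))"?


Input: "(()((((())(()())))))"
Tracking depth:
  Position 0 '(': depth becomes 1
  Position 1 '(': depth becomes 2
  Position 2 ')': depth becomes 1
  Position 3 '(': depth becomes 2
  Position 4 '(': depth becomes 3
  Position 5 '(': depth becomes 4
  Position 6 '(': depth becomes 5
  Position 7 '(': depth becomes 6
  Position 8 ')': depth becomes 5
  Position 9 ')': depth becomes 4
  Position 10 '(': depth becomes 5
  Position 11 '(': depth becomes 6
  Position 12 ')': depth becomes 5
  Position 13 '(': depth becomes 6
  Position 14 ')': depth becomes 5
  Position 15 ')': depth becomes 4
  Position 16 ')': depth becomes 3
  Position 17 ')': depth becomes 2
  Position 18 ')': depth becomes 1
  Position 19 ')': depth becomes 0
Maximum depth reached: 6

6


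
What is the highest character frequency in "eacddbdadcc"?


Input: eacddbdadcc
Character counts:
  'a': 2
  'b': 1
  'c': 3
  'd': 4
  'e': 1
Maximum frequency: 4

4


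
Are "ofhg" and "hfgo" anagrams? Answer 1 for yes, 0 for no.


Strings: "ofhg", "hfgo"
Sorted first:  fgho
Sorted second: fgho
Sorted forms match => anagrams

1


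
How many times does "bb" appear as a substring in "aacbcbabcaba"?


Searching for "bb" in "aacbcbabcaba"
Scanning each position:
  Position 0: "aa" => no
  Position 1: "ac" => no
  Position 2: "cb" => no
  Position 3: "bc" => no
  Position 4: "cb" => no
  Position 5: "ba" => no
  Position 6: "ab" => no
  Position 7: "bc" => no
  Position 8: "ca" => no
  Position 9: "ab" => no
  Position 10: "ba" => no
Total occurrences: 0

0


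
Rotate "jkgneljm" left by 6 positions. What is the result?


Input: "jkgneljm", rotate left by 6
First 6 characters: "jkgnel"
Remaining characters: "jm"
Concatenate remaining + first: "jm" + "jkgnel" = "jmjkgnel"

jmjkgnel


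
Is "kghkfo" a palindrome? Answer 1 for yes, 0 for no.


Input: kghkfo
Reversed: ofkhgk
  Compare pos 0 ('k') with pos 5 ('o'): MISMATCH
  Compare pos 1 ('g') with pos 4 ('f'): MISMATCH
  Compare pos 2 ('h') with pos 3 ('k'): MISMATCH
Result: not a palindrome

0


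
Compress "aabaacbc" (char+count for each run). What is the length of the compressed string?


Input: aabaacbc
Runs:
  'a' x 2 => "a2"
  'b' x 1 => "b1"
  'a' x 2 => "a2"
  'c' x 1 => "c1"
  'b' x 1 => "b1"
  'c' x 1 => "c1"
Compressed: "a2b1a2c1b1c1"
Compressed length: 12

12


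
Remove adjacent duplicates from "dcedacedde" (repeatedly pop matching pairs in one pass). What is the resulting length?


Input: dcedacedde
Stack-based adjacent duplicate removal:
  Read 'd': push. Stack: d
  Read 'c': push. Stack: dc
  Read 'e': push. Stack: dce
  Read 'd': push. Stack: dced
  Read 'a': push. Stack: dceda
  Read 'c': push. Stack: dcedac
  Read 'e': push. Stack: dcedace
  Read 'd': push. Stack: dcedaced
  Read 'd': matches stack top 'd' => pop. Stack: dcedace
  Read 'e': matches stack top 'e' => pop. Stack: dcedac
Final stack: "dcedac" (length 6)

6


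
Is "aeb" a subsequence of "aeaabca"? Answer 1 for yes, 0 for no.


Check if "aeb" is a subsequence of "aeaabca"
Greedy scan:
  Position 0 ('a'): matches sub[0] = 'a'
  Position 1 ('e'): matches sub[1] = 'e'
  Position 2 ('a'): no match needed
  Position 3 ('a'): no match needed
  Position 4 ('b'): matches sub[2] = 'b'
  Position 5 ('c'): no match needed
  Position 6 ('a'): no match needed
All 3 characters matched => is a subsequence

1


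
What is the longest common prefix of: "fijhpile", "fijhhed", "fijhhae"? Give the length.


Words: fijhpile, fijhhed, fijhhae
  Position 0: all 'f' => match
  Position 1: all 'i' => match
  Position 2: all 'j' => match
  Position 3: all 'h' => match
  Position 4: ('p', 'h', 'h') => mismatch, stop
LCP = "fijh" (length 4)

4


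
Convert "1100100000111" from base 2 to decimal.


Input: "1100100000111" in base 2
Positional expansion:
  Digit '1' (value 1) x 2^12 = 4096
  Digit '1' (value 1) x 2^11 = 2048
  Digit '0' (value 0) x 2^10 = 0
  Digit '0' (value 0) x 2^9 = 0
  Digit '1' (value 1) x 2^8 = 256
  Digit '0' (value 0) x 2^7 = 0
  Digit '0' (value 0) x 2^6 = 0
  Digit '0' (value 0) x 2^5 = 0
  Digit '0' (value 0) x 2^4 = 0
  Digit '0' (value 0) x 2^3 = 0
  Digit '1' (value 1) x 2^2 = 4
  Digit '1' (value 1) x 2^1 = 2
  Digit '1' (value 1) x 2^0 = 1
Sum = 6407

6407


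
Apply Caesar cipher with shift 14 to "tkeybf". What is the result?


Caesar cipher: shift "tkeybf" by 14
  't' (pos 19) + 14 = pos 7 = 'h'
  'k' (pos 10) + 14 = pos 24 = 'y'
  'e' (pos 4) + 14 = pos 18 = 's'
  'y' (pos 24) + 14 = pos 12 = 'm'
  'b' (pos 1) + 14 = pos 15 = 'p'
  'f' (pos 5) + 14 = pos 19 = 't'
Result: hysmpt

hysmpt


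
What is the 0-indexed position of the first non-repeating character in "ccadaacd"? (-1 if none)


Input: ccadaacd
Character frequencies:
  'a': 3
  'c': 3
  'd': 2
Scanning left to right for freq == 1:
  Position 0 ('c'): freq=3, skip
  Position 1 ('c'): freq=3, skip
  Position 2 ('a'): freq=3, skip
  Position 3 ('d'): freq=2, skip
  Position 4 ('a'): freq=3, skip
  Position 5 ('a'): freq=3, skip
  Position 6 ('c'): freq=3, skip
  Position 7 ('d'): freq=2, skip
  No unique character found => answer = -1

-1


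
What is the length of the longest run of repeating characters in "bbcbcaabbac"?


Input: "bbcbcaabbac"
Scanning for longest run:
  Position 1 ('b'): continues run of 'b', length=2
  Position 2 ('c'): new char, reset run to 1
  Position 3 ('b'): new char, reset run to 1
  Position 4 ('c'): new char, reset run to 1
  Position 5 ('a'): new char, reset run to 1
  Position 6 ('a'): continues run of 'a', length=2
  Position 7 ('b'): new char, reset run to 1
  Position 8 ('b'): continues run of 'b', length=2
  Position 9 ('a'): new char, reset run to 1
  Position 10 ('c'): new char, reset run to 1
Longest run: 'b' with length 2

2


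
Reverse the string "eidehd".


Input: eidehd
Reading characters right to left:
  Position 5: 'd'
  Position 4: 'h'
  Position 3: 'e'
  Position 2: 'd'
  Position 1: 'i'
  Position 0: 'e'
Reversed: dhedie

dhedie


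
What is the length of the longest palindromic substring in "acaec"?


Input: "acaec"
Checking substrings for palindromes:
  [0:3] "aca" (len 3) => palindrome
Longest palindromic substring: "aca" with length 3

3


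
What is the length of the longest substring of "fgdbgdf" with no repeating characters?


Input: "fgdbgdf"
Sliding window (track last position of each char):
  Position 0 ('f'): window [0,0] length 1 -- new best
  Position 1 ('g'): window [0,1] length 2 -- new best
  Position 2 ('d'): window [0,2] length 3 -- new best
  Position 3 ('b'): window [0,3] length 4 -- new best
  Position 4 ('g'): repeat (last at 1), move window start to 2
  Position 4 ('g'): window [2,4] length 3
  Position 5 ('d'): repeat (last at 2), move window start to 3
  Position 5 ('d'): window [3,5] length 3
  Position 6 ('f'): window [3,6] length 4
Longest substring with no repeats: "fgdb" with length 4

4


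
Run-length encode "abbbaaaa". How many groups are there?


Input: abbbaaaa
Scanning for consecutive runs:
  Group 1: 'a' x 1 (positions 0-0)
  Group 2: 'b' x 3 (positions 1-3)
  Group 3: 'a' x 4 (positions 4-7)
Total groups: 3

3


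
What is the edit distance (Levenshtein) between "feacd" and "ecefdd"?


Computing edit distance: "feacd" -> "ecefdd"
DP table:
           e    c    e    f    d    d
      0    1    2    3    4    5    6
  f   1    1    2    3    3    4    5
  e   2    1    2    2    3    4    5
  a   3    2    2    3    3    4    5
  c   4    3    2    3    4    4    5
  d   5    4    3    3    4    4    4
Edit distance = dp[5][6] = 4

4


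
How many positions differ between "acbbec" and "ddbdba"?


Comparing "acbbec" and "ddbdba" position by position:
  Position 0: 'a' vs 'd' => DIFFER
  Position 1: 'c' vs 'd' => DIFFER
  Position 2: 'b' vs 'b' => same
  Position 3: 'b' vs 'd' => DIFFER
  Position 4: 'e' vs 'b' => DIFFER
  Position 5: 'c' vs 'a' => DIFFER
Positions that differ: 5

5


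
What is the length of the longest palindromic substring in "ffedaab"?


Input: "ffedaab"
Checking substrings for palindromes:
  [0:2] "ff" (len 2) => palindrome
  [4:6] "aa" (len 2) => palindrome
Longest palindromic substring: "ff" with length 2

2


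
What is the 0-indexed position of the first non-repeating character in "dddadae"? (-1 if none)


Input: dddadae
Character frequencies:
  'a': 2
  'd': 4
  'e': 1
Scanning left to right for freq == 1:
  Position 0 ('d'): freq=4, skip
  Position 1 ('d'): freq=4, skip
  Position 2 ('d'): freq=4, skip
  Position 3 ('a'): freq=2, skip
  Position 4 ('d'): freq=4, skip
  Position 5 ('a'): freq=2, skip
  Position 6 ('e'): unique! => answer = 6

6


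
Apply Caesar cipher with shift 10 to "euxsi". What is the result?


Caesar cipher: shift "euxsi" by 10
  'e' (pos 4) + 10 = pos 14 = 'o'
  'u' (pos 20) + 10 = pos 4 = 'e'
  'x' (pos 23) + 10 = pos 7 = 'h'
  's' (pos 18) + 10 = pos 2 = 'c'
  'i' (pos 8) + 10 = pos 18 = 's'
Result: oehcs

oehcs


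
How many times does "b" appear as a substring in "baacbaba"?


Searching for "b" in "baacbaba"
Scanning each position:
  Position 0: "b" => MATCH
  Position 1: "a" => no
  Position 2: "a" => no
  Position 3: "c" => no
  Position 4: "b" => MATCH
  Position 5: "a" => no
  Position 6: "b" => MATCH
  Position 7: "a" => no
Total occurrences: 3

3


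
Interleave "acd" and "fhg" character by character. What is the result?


Interleaving "acd" and "fhg":
  Position 0: 'a' from first, 'f' from second => "af"
  Position 1: 'c' from first, 'h' from second => "ch"
  Position 2: 'd' from first, 'g' from second => "dg"
Result: afchdg

afchdg


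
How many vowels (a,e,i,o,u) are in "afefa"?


Input: afefa
Checking each character:
  'a' at position 0: vowel (running total: 1)
  'f' at position 1: consonant
  'e' at position 2: vowel (running total: 2)
  'f' at position 3: consonant
  'a' at position 4: vowel (running total: 3)
Total vowels: 3

3


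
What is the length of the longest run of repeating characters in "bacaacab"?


Input: "bacaacab"
Scanning for longest run:
  Position 1 ('a'): new char, reset run to 1
  Position 2 ('c'): new char, reset run to 1
  Position 3 ('a'): new char, reset run to 1
  Position 4 ('a'): continues run of 'a', length=2
  Position 5 ('c'): new char, reset run to 1
  Position 6 ('a'): new char, reset run to 1
  Position 7 ('b'): new char, reset run to 1
Longest run: 'a' with length 2

2


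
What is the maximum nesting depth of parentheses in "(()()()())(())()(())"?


Input: "(()()()())(())()(())"
Tracking depth:
  Position 0 '(': depth becomes 1
  Position 1 '(': depth becomes 2
  Position 2 ')': depth becomes 1
  Position 3 '(': depth becomes 2
  Position 4 ')': depth becomes 1
  Position 5 '(': depth becomes 2
  Position 6 ')': depth becomes 1
  Position 7 '(': depth becomes 2
  Position 8 ')': depth becomes 1
  Position 9 ')': depth becomes 0
  Position 10 '(': depth becomes 1
  Position 11 '(': depth becomes 2
  Position 12 ')': depth becomes 1
  Position 13 ')': depth becomes 0
  Position 14 '(': depth becomes 1
  Position 15 ')': depth becomes 0
  Position 16 '(': depth becomes 1
  Position 17 '(': depth becomes 2
  Position 18 ')': depth becomes 1
  Position 19 ')': depth becomes 0
Maximum depth reached: 2

2


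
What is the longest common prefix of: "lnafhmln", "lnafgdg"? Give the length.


Words: lnafhmln, lnafgdg
  Position 0: all 'l' => match
  Position 1: all 'n' => match
  Position 2: all 'a' => match
  Position 3: all 'f' => match
  Position 4: ('h', 'g') => mismatch, stop
LCP = "lnaf" (length 4)

4


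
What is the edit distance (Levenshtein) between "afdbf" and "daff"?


Computing edit distance: "afdbf" -> "daff"
DP table:
           d    a    f    f
      0    1    2    3    4
  a   1    1    1    2    3
  f   2    2    2    1    2
  d   3    2    3    2    2
  b   4    3    3    3    3
  f   5    4    4    3    3
Edit distance = dp[5][4] = 3

3


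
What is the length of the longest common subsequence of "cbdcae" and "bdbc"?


LCS of "cbdcae" and "bdbc"
DP table:
           b    d    b    c
      0    0    0    0    0
  c   0    0    0    0    1
  b   0    1    1    1    1
  d   0    1    2    2    2
  c   0    1    2    2    3
  a   0    1    2    2    3
  e   0    1    2    2    3
LCS length = dp[6][4] = 3

3


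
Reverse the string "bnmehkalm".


Input: bnmehkalm
Reading characters right to left:
  Position 8: 'm'
  Position 7: 'l'
  Position 6: 'a'
  Position 5: 'k'
  Position 4: 'h'
  Position 3: 'e'
  Position 2: 'm'
  Position 1: 'n'
  Position 0: 'b'
Reversed: mlakhemnb

mlakhemnb


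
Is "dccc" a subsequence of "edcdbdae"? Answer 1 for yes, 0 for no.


Check if "dccc" is a subsequence of "edcdbdae"
Greedy scan:
  Position 0 ('e'): no match needed
  Position 1 ('d'): matches sub[0] = 'd'
  Position 2 ('c'): matches sub[1] = 'c'
  Position 3 ('d'): no match needed
  Position 4 ('b'): no match needed
  Position 5 ('d'): no match needed
  Position 6 ('a'): no match needed
  Position 7 ('e'): no match needed
Only matched 2/4 characters => not a subsequence

0


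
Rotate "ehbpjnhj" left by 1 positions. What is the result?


Input: "ehbpjnhj", rotate left by 1
First 1 characters: "e"
Remaining characters: "hbpjnhj"
Concatenate remaining + first: "hbpjnhj" + "e" = "hbpjnhje"

hbpjnhje


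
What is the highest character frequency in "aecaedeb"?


Input: aecaedeb
Character counts:
  'a': 2
  'b': 1
  'c': 1
  'd': 1
  'e': 3
Maximum frequency: 3

3


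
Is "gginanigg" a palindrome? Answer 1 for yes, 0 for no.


Input: gginanigg
Reversed: gginanigg
  Compare pos 0 ('g') with pos 8 ('g'): match
  Compare pos 1 ('g') with pos 7 ('g'): match
  Compare pos 2 ('i') with pos 6 ('i'): match
  Compare pos 3 ('n') with pos 5 ('n'): match
Result: palindrome

1


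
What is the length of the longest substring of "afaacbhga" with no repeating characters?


Input: "afaacbhga"
Sliding window (track last position of each char):
  Position 0 ('a'): window [0,0] length 1 -- new best
  Position 1 ('f'): window [0,1] length 2 -- new best
  Position 2 ('a'): repeat (last at 0), move window start to 1
  Position 2 ('a'): window [1,2] length 2
  Position 3 ('a'): repeat (last at 2), move window start to 3
  Position 3 ('a'): window [3,3] length 1
  Position 4 ('c'): window [3,4] length 2
  Position 5 ('b'): window [3,5] length 3 -- new best
  Position 6 ('h'): window [3,6] length 4 -- new best
  Position 7 ('g'): window [3,7] length 5 -- new best
  Position 8 ('a'): repeat (last at 3), move window start to 4
  Position 8 ('a'): window [4,8] length 5
Longest substring with no repeats: "acbhg" with length 5

5


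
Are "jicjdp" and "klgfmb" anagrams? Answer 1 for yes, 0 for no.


Strings: "jicjdp", "klgfmb"
Sorted first:  cdijjp
Sorted second: bfgklm
Differ at position 0: 'c' vs 'b' => not anagrams

0


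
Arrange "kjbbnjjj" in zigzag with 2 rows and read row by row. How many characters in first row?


Zigzag "kjbbnjjj" into 2 rows:
Placing characters:
  'k' => row 0
  'j' => row 1
  'b' => row 0
  'b' => row 1
  'n' => row 0
  'j' => row 1
  'j' => row 0
  'j' => row 1
Rows:
  Row 0: "kbnj"
  Row 1: "jbjj"
First row length: 4

4


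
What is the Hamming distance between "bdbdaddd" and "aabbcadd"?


Comparing "bdbdaddd" and "aabbcadd" position by position:
  Position 0: 'b' vs 'a' => differ
  Position 1: 'd' vs 'a' => differ
  Position 2: 'b' vs 'b' => same
  Position 3: 'd' vs 'b' => differ
  Position 4: 'a' vs 'c' => differ
  Position 5: 'd' vs 'a' => differ
  Position 6: 'd' vs 'd' => same
  Position 7: 'd' vs 'd' => same
Total differences (Hamming distance): 5

5


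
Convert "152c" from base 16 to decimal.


Input: "152c" in base 16
Positional expansion:
  Digit '1' (value 1) x 16^3 = 4096
  Digit '5' (value 5) x 16^2 = 1280
  Digit '2' (value 2) x 16^1 = 32
  Digit 'c' (value 12) x 16^0 = 12
Sum = 5420

5420


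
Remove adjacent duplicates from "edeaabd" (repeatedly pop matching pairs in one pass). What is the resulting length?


Input: edeaabd
Stack-based adjacent duplicate removal:
  Read 'e': push. Stack: e
  Read 'd': push. Stack: ed
  Read 'e': push. Stack: ede
  Read 'a': push. Stack: edea
  Read 'a': matches stack top 'a' => pop. Stack: ede
  Read 'b': push. Stack: edeb
  Read 'd': push. Stack: edebd
Final stack: "edebd" (length 5)

5


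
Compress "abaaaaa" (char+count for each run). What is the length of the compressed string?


Input: abaaaaa
Runs:
  'a' x 1 => "a1"
  'b' x 1 => "b1"
  'a' x 5 => "a5"
Compressed: "a1b1a5"
Compressed length: 6

6


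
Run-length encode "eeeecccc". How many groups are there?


Input: eeeecccc
Scanning for consecutive runs:
  Group 1: 'e' x 4 (positions 0-3)
  Group 2: 'c' x 4 (positions 4-7)
Total groups: 2

2


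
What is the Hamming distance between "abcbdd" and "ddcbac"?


Comparing "abcbdd" and "ddcbac" position by position:
  Position 0: 'a' vs 'd' => differ
  Position 1: 'b' vs 'd' => differ
  Position 2: 'c' vs 'c' => same
  Position 3: 'b' vs 'b' => same
  Position 4: 'd' vs 'a' => differ
  Position 5: 'd' vs 'c' => differ
Total differences (Hamming distance): 4

4


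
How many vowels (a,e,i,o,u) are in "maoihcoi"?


Input: maoihcoi
Checking each character:
  'm' at position 0: consonant
  'a' at position 1: vowel (running total: 1)
  'o' at position 2: vowel (running total: 2)
  'i' at position 3: vowel (running total: 3)
  'h' at position 4: consonant
  'c' at position 5: consonant
  'o' at position 6: vowel (running total: 4)
  'i' at position 7: vowel (running total: 5)
Total vowels: 5

5


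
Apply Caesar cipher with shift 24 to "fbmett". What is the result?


Caesar cipher: shift "fbmett" by 24
  'f' (pos 5) + 24 = pos 3 = 'd'
  'b' (pos 1) + 24 = pos 25 = 'z'
  'm' (pos 12) + 24 = pos 10 = 'k'
  'e' (pos 4) + 24 = pos 2 = 'c'
  't' (pos 19) + 24 = pos 17 = 'r'
  't' (pos 19) + 24 = pos 17 = 'r'
Result: dzkcrr

dzkcrr


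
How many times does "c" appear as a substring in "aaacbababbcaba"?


Searching for "c" in "aaacbababbcaba"
Scanning each position:
  Position 0: "a" => no
  Position 1: "a" => no
  Position 2: "a" => no
  Position 3: "c" => MATCH
  Position 4: "b" => no
  Position 5: "a" => no
  Position 6: "b" => no
  Position 7: "a" => no
  Position 8: "b" => no
  Position 9: "b" => no
  Position 10: "c" => MATCH
  Position 11: "a" => no
  Position 12: "b" => no
  Position 13: "a" => no
Total occurrences: 2

2


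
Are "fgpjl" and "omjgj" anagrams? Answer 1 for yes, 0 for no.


Strings: "fgpjl", "omjgj"
Sorted first:  fgjlp
Sorted second: gjjmo
Differ at position 0: 'f' vs 'g' => not anagrams

0


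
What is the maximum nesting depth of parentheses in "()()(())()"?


Input: "()()(())()"
Tracking depth:
  Position 0 '(': depth becomes 1
  Position 1 ')': depth becomes 0
  Position 2 '(': depth becomes 1
  Position 3 ')': depth becomes 0
  Position 4 '(': depth becomes 1
  Position 5 '(': depth becomes 2
  Position 6 ')': depth becomes 1
  Position 7 ')': depth becomes 0
  Position 8 '(': depth becomes 1
  Position 9 ')': depth becomes 0
Maximum depth reached: 2

2


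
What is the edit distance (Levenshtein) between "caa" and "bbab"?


Computing edit distance: "caa" -> "bbab"
DP table:
           b    b    a    b
      0    1    2    3    4
  c   1    1    2    3    4
  a   2    2    2    2    3
  a   3    3    3    2    3
Edit distance = dp[3][4] = 3

3


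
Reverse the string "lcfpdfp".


Input: lcfpdfp
Reading characters right to left:
  Position 6: 'p'
  Position 5: 'f'
  Position 4: 'd'
  Position 3: 'p'
  Position 2: 'f'
  Position 1: 'c'
  Position 0: 'l'
Reversed: pfdpfcl

pfdpfcl


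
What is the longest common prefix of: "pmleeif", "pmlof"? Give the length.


Words: pmleeif, pmlof
  Position 0: all 'p' => match
  Position 1: all 'm' => match
  Position 2: all 'l' => match
  Position 3: ('e', 'o') => mismatch, stop
LCP = "pml" (length 3)

3


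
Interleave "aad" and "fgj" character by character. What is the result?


Interleaving "aad" and "fgj":
  Position 0: 'a' from first, 'f' from second => "af"
  Position 1: 'a' from first, 'g' from second => "ag"
  Position 2: 'd' from first, 'j' from second => "dj"
Result: afagdj

afagdj


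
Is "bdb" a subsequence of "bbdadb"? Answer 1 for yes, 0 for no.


Check if "bdb" is a subsequence of "bbdadb"
Greedy scan:
  Position 0 ('b'): matches sub[0] = 'b'
  Position 1 ('b'): no match needed
  Position 2 ('d'): matches sub[1] = 'd'
  Position 3 ('a'): no match needed
  Position 4 ('d'): no match needed
  Position 5 ('b'): matches sub[2] = 'b'
All 3 characters matched => is a subsequence

1


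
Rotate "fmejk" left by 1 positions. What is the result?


Input: "fmejk", rotate left by 1
First 1 characters: "f"
Remaining characters: "mejk"
Concatenate remaining + first: "mejk" + "f" = "mejkf"

mejkf


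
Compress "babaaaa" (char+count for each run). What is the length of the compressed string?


Input: babaaaa
Runs:
  'b' x 1 => "b1"
  'a' x 1 => "a1"
  'b' x 1 => "b1"
  'a' x 4 => "a4"
Compressed: "b1a1b1a4"
Compressed length: 8

8


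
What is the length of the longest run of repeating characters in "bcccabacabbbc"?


Input: "bcccabacabbbc"
Scanning for longest run:
  Position 1 ('c'): new char, reset run to 1
  Position 2 ('c'): continues run of 'c', length=2
  Position 3 ('c'): continues run of 'c', length=3
  Position 4 ('a'): new char, reset run to 1
  Position 5 ('b'): new char, reset run to 1
  Position 6 ('a'): new char, reset run to 1
  Position 7 ('c'): new char, reset run to 1
  Position 8 ('a'): new char, reset run to 1
  Position 9 ('b'): new char, reset run to 1
  Position 10 ('b'): continues run of 'b', length=2
  Position 11 ('b'): continues run of 'b', length=3
  Position 12 ('c'): new char, reset run to 1
Longest run: 'c' with length 3

3


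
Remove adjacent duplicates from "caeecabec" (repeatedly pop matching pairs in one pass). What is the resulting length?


Input: caeecabec
Stack-based adjacent duplicate removal:
  Read 'c': push. Stack: c
  Read 'a': push. Stack: ca
  Read 'e': push. Stack: cae
  Read 'e': matches stack top 'e' => pop. Stack: ca
  Read 'c': push. Stack: cac
  Read 'a': push. Stack: caca
  Read 'b': push. Stack: cacab
  Read 'e': push. Stack: cacabe
  Read 'c': push. Stack: cacabec
Final stack: "cacabec" (length 7)

7


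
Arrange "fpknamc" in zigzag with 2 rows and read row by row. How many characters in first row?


Zigzag "fpknamc" into 2 rows:
Placing characters:
  'f' => row 0
  'p' => row 1
  'k' => row 0
  'n' => row 1
  'a' => row 0
  'm' => row 1
  'c' => row 0
Rows:
  Row 0: "fkac"
  Row 1: "pnm"
First row length: 4

4


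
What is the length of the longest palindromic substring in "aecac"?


Input: "aecac"
Checking substrings for palindromes:
  [2:5] "cac" (len 3) => palindrome
Longest palindromic substring: "cac" with length 3

3


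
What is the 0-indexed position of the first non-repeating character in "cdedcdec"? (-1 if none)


Input: cdedcdec
Character frequencies:
  'c': 3
  'd': 3
  'e': 2
Scanning left to right for freq == 1:
  Position 0 ('c'): freq=3, skip
  Position 1 ('d'): freq=3, skip
  Position 2 ('e'): freq=2, skip
  Position 3 ('d'): freq=3, skip
  Position 4 ('c'): freq=3, skip
  Position 5 ('d'): freq=3, skip
  Position 6 ('e'): freq=2, skip
  Position 7 ('c'): freq=3, skip
  No unique character found => answer = -1

-1
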